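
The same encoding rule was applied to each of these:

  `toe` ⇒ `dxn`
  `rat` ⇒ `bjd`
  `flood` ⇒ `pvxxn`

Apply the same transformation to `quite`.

adrdn

Two shifts are in play — +9 for a/e/i/o/u, +10 for every other letter.
Applying it to quite: q(cons)+10=a, u(vowel)+9=d, i(vowel)+9=r, t(cons)+10=d, e(vowel)+9=n.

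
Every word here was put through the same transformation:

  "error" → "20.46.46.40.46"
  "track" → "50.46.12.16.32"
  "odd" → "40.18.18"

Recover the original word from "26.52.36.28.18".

humid

e(#5)→20 and r(#18)→46: differences scale by 2, so n = 2·pos + 10. With a=1..z=26, the number is 2·pos + 10.
Decoding 26.52.36.28.18: 26→(26−10)÷2=8=h, 52→(52−10)÷2=21=u, 36→(36−10)÷2=13=m, 28→(28−10)÷2=9=i, 18→(18−10)÷2=4=d.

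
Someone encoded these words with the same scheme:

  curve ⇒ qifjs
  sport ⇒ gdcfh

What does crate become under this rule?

Compare letters: c→q is +14, u→i is +14, r→f is +14 — a constant shift. Every letter moves 14 places later in the alphabet, wrapping around z→a.
On crate: c+14=q, r+14=f, a+14=o, t+14=h, e+14=s.

qfohs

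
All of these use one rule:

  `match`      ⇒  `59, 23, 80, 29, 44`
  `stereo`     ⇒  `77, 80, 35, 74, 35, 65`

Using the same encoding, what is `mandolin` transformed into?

59, 23, 62, 32, 65, 56, 47, 62

Each letter becomes 3×(its alphabet position, a=1..z=26) + 20.
On mandolin: m=13→59, a=1→23, n=14→62, d=4→32, o=15→65, l=12→56, i=9→47, n=14→62.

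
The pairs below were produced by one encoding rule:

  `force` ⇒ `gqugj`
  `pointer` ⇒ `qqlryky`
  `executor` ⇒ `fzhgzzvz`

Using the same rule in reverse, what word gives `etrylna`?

In force: f→g is +1, o→q is +2, r→u is +3, c→g is +4 — the shift increases by 1 each position. The shift increases by 1 at each position, starting from +1: 1, 2, 3, ….
Undoing it on etrylna: e−1=d, t−2=r, r−3=o, y−4=u, l−5=g, n−6=h, a−7=t.

drought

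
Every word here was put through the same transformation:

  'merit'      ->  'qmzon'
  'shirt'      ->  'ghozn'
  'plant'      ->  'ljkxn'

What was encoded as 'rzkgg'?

Treating letters as 0–25, the rule is x ↦ 7x + 10 (mod 26).
Decoding rzkgg: r(17)→15·(17−10)≡1=b; z(25)→15·(25−10)≡17=r; k(10)→15·(10−10)≡0=a; g(6)→15·(6−10)≡18=s; g(6)→15·(6−10)≡18=s (all mod 26).

brass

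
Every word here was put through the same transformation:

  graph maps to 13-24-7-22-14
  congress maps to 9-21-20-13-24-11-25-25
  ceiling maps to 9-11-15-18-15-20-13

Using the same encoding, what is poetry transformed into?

g is letter #7 and maps to 13: an offset of 6. Letters become their 1-based position plus 6 (so a→7, b→8, …).
On poetry: p=16→22, o=15→21, e=5→11, t=20→26, r=18→24, y=25→31.

22-21-11-26-24-31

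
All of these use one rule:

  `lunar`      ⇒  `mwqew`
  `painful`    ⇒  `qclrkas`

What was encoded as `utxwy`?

In lunar: l→m is +1, u→w is +2, n→q is +3, a→e is +4 — the shift increases by 1 each position. The shift increases by 1 at each position, starting from +1: 1, 2, 3, ….
Undoing it on utxwy: u−1=t, t−2=r, x−3=u, w−4=s, y−5=t.

trust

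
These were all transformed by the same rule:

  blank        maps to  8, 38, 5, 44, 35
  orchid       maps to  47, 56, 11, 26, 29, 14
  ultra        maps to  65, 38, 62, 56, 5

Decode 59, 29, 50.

sip

b(#2)→8 and l(#12)→38: differences scale by 3, so n = 3·pos + 2. With a=1..z=26, the number is 3·pos + 2.
Undoing it on 59, 29, 50: 59→(59−2)÷3=19=s, 29→(29−2)÷3=9=i, 50→(50−2)÷3=16=p.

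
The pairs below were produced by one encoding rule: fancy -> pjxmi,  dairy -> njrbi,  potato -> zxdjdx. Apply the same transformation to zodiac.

The shift depends on letter class: consonant f→p is +10, but vowel a→j is +9. The rule splits by letter class: vowels +9, consonants +10.
On zodiac: z(cons)+10=j, o(vowel)+9=x, d(cons)+10=n, i(vowel)+9=r, a(vowel)+9=j, c(cons)+10=m.

jxnrjm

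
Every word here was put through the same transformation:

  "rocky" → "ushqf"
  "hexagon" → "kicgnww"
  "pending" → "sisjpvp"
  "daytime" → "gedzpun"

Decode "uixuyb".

resort

In rocky: r→u is +3, o→s is +4, c→h is +5, k→q is +6 — the shift increases by 1 each position. Each letter shifts forward by (position + 3), i.e. 3, 4, 5, … — the shift grows by one for each successive letter.
Reversing it on uixuyb: u−3=r, i−4=e, x−5=s, u−6=o, y−7=r, b−8=t.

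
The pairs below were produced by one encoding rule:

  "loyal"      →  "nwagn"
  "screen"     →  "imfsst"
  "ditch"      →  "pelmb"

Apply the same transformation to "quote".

cowls

l(11)→n(13) and o(14)→w(22) fit y≡3x+6 (mod 26); the inverse of 3 mod 26 is 9. Each letter's alphabet position (a=0..z=25) is mapped through 3·x+6 mod 26 — an affine cipher.
Applying it to quote: q(16)→3·16+6≡2=c; u(20)→3·20+6≡14=o; o(14)→3·14+6≡22=w; t(19)→3·19+6≡11=l; e(4)→3·4+6≡18=s (all mod 26).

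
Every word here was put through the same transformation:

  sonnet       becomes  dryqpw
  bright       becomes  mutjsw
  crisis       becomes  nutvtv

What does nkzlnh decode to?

choice

Shifts by position in sonnet: pos 0: s→d (+11), pos 1: o→r (+3), pos 2: n→y (+11), pos 3: n→q (+3) — repeating every 2. The shifts repeat in a cycle of length 2: positions 0,1,… shift by +11, +3, then the pattern repeats.
Decoding nkzlnh: n−11=c, k−3=h, z−11=o, l−3=i, n−11=c, h−3=e.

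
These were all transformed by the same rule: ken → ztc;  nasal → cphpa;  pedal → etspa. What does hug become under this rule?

wjv

Compare letters: k→z is +15, e→t is +15, n→c is +15 — a constant shift. Every letter moves 15 places later in the alphabet, wrapping around z→a.
On hug: h+15=w, u+15=j, g+15=v.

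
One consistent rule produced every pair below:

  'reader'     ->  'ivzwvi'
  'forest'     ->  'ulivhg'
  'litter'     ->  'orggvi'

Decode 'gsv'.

the

Each pair mirrors across the alphabet (r↔i, e↔v, a↔z): positions sum to 25. Each letter is replaced by its mirror in the alphabet: a↔z, b↔y, c↔x, and so on (the Atbash cipher).
Decoding gsv: g↔t, s↔h, v↔e.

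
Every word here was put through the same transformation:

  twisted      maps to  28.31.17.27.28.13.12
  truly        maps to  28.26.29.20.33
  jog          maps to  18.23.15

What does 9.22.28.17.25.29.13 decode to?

antique

t is letter #20 and maps to 28: an offset of 8. Letters become their 1-based position plus 8 (so a→9, b→10, …).
Undoing it on 9.22.28.17.25.29.13: 9→(9−8)÷1=1=a, 22→(22−8)÷1=14=n, 28→(28−8)÷1=20=t, 17→(17−8)÷1=9=i, 25→(25−8)÷1=17=q, 29→(29−8)÷1=21=u, 13→(13−8)÷1=5=e.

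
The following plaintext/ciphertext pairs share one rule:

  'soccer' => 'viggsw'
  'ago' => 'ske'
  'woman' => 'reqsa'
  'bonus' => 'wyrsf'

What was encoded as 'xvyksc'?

yogurt

The output letters match the input read backwards, each shifted +4: soccer reversed is reccos. Read the word backwards and shift each letter +4.
Undoing it on xvyksc: shift back: x−4=t, v−4=r, y−4=u, k−4=g, s−4=o, c−4=y → trugoy; then reverse → yogurt.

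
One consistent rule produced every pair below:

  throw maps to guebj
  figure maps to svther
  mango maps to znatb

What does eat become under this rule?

Compare letters: t→g is +13, h→u is +13, r→e is +13 — a constant shift. It's a constant shift of +13 (ROT13).
For eat: e+13=r, a+13=n, t+13=g.

rng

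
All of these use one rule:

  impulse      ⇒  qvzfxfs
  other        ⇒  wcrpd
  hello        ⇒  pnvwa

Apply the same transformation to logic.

txqto

Each letter shifts forward by (position + 8), i.e. 8, 9, 10, … — the shift grows by one for each successive letter.
Applying it to logic: l+8=t, o+9=x, g+10=q, i+11=t, c+12=o.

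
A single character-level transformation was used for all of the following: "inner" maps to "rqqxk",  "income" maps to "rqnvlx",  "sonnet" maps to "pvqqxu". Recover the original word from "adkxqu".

i(8)→r(17) and n(13)→q(16) fit y≡5x+3 (mod 26); the inverse of 5 mod 26 is 21. Each letter's alphabet position (a=0..z=25) is mapped through 5·x+3 mod 26 — an affine cipher.
Undoing it on adkxqu: a(0)→21·(0−3)≡15=p; d(3)→21·(3−3)≡0=a; k(10)→21·(10−3)≡17=r; x(23)→21·(23−3)≡4=e; q(16)→21·(16−3)≡13=n; u(20)→21·(20−3)≡19=t (all mod 26).

parent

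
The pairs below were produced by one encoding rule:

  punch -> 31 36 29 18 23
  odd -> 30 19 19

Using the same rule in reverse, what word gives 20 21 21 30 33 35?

effort

p is letter #16 and maps to 31: an offset of 15. The number is (letter's place in the alphabet, a=1) + 15.
Reversing it on 20 21 21 30 33 35: 20→(20−15)÷1=5=e, 21→(21−15)÷1=6=f, 21→(21−15)÷1=6=f, 30→(30−15)÷1=15=o, 33→(33−15)÷1=18=r, 35→(35−15)÷1=20=t.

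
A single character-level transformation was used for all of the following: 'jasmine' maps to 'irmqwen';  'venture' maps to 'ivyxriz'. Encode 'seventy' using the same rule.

cxriziw

Read the word backwards and shift each letter +4.
Applying it to seventy: reverse → ytneves; then shift: y+4=c, t+4=x, n+4=r, e+4=i, v+4=z, e+4=i, s+4=w.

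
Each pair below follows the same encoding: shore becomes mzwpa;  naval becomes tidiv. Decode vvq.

The output letters match the input read backwards, each shifted +8: shore reversed is erohs. Two steps: reverse the string, then apply a Caesar shift of +8.
Reversing it on vvq: shift back: v−8=n, v−8=n, q−8=i → nni; then reverse → inn.

inn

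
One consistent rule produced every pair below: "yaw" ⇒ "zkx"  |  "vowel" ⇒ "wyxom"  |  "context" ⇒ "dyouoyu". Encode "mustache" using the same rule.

The shift depends on letter class: consonant y→z is +1, but vowel a→k is +10. The rule splits by letter class: vowels +10, consonants +1.
Applying it to mustache: m(cons)+1=n, u(vowel)+10=e, s(cons)+1=t, t(cons)+1=u, a(vowel)+10=k, c(cons)+1=d, h(cons)+1=i, e(vowel)+10=o.

netukdio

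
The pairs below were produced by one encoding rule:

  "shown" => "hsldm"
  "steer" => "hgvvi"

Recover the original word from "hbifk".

syrup

Each pair mirrors across the alphabet (s↔h, h↔s, o↔l): positions sum to 25. Letters are reflected about the middle of the alphabet (position → 25−position): Atbash.
Decoding hbifk: h↔s, b↔y, i↔r, f↔u, k↔p.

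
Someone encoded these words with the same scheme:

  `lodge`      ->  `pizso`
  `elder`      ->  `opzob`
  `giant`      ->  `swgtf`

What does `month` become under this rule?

l(11)→p(15) and o(14)→i(8) fit y≡15x+6 (mod 26); the inverse of 15 mod 26 is 7. Each letter's alphabet position (a=0..z=25) is mapped through 15·x+6 mod 26 — an affine cipher.
Applying it to month: m(12)→15·12+6≡4=e; o(14)→15·14+6≡8=i; n(13)→15·13+6≡19=t; t(19)→15·19+6≡5=f; h(7)→15·7+6≡7=h (all mod 26).

eitfh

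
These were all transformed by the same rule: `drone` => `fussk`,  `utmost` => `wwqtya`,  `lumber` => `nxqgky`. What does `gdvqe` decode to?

early

In drone: d→f is +2, r→u is +3, o→s is +4, n→s is +5 — the shift increases by 1 each position. Each letter shifts forward by (position + 2), i.e. 2, 3, 4, … — the shift grows by one for each successive letter.
Undoing it on gdvqe: g−2=e, d−3=a, v−4=r, q−5=l, e−6=y.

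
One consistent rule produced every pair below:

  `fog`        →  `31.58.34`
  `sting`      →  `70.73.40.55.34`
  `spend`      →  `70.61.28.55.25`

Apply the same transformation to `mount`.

f(#6)→31 and o(#15)→58: differences scale by 3, so n = 3·pos + 13. With a=1..z=26, the number is 3·pos + 13.
On mount: m=13→52, o=15→58, u=21→76, n=14→55, t=20→73.

52.58.76.55.73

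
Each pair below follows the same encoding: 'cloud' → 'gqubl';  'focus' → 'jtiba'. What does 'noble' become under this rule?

In cloud: c→g is +4, l→q is +5, o→u is +6, u→b is +7 — the shift increases by 1 each position. The shift increases by 1 at each position, starting from +4: 4, 5, 6, ….
On noble: n+4=r, o+5=t, b+6=h, l+7=s, e+8=m.

rthsm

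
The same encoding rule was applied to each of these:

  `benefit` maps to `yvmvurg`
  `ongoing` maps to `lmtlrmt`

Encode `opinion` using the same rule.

lkrmrlm

Each pair mirrors across the alphabet (b↔y, e↔v, n↔m): positions sum to 25. This is the alphabet-reversal cipher (Atbash): a becomes z, b becomes y, etc.
On opinion: o↔l, p↔k, i↔r, n↔m, i↔r, o↔l, n↔m.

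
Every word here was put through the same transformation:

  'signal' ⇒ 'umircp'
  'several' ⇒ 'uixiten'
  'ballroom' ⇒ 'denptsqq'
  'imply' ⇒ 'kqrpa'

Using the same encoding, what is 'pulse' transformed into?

Shifts by position in signal: pos 0: s→u (+2), pos 1: i→m (+4), pos 2: g→i (+2), pos 3: n→r (+4) — repeating every 2. A repeating key of period 2 is used — shifts +2, +4 over and over.
For pulse: p+2=r, u+4=y, l+2=n, s+4=w, e+2=g.

rynwg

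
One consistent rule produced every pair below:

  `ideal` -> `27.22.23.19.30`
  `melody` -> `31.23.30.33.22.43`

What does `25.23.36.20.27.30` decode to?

i is letter #9 and maps to 27: an offset of 18. Letters become their 1-based position plus 18 (so a→19, b→20, …).
Undoing it on 25.23.36.20.27.30: 25→(25−18)÷1=7=g, 23→(23−18)÷1=5=e, 36→(36−18)÷1=18=r, 20→(20−18)÷1=2=b, 27→(27−18)÷1=9=i, 30→(30−18)÷1=12=l.

gerbil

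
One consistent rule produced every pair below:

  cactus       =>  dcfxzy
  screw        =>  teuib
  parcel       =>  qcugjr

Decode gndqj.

In cactus: c→d is +1, a→c is +2, c→f is +3, t→x is +4 — the shift increases by 1 each position. Each letter shifts forward by (position + 1), i.e. 1, 2, 3, … — the shift grows by one for each successive letter.
Undoing it on gndqj: g−1=f, n−2=l, d−3=a, q−4=m, j−5=e.

flame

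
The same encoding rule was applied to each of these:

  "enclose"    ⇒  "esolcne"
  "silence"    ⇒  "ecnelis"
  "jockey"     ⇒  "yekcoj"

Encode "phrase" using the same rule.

esarhp

The word is simply reversed.
On phrase: reverse → esarhp.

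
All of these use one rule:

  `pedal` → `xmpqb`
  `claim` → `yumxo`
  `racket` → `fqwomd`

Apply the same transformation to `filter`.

dqfxur

The output letters match the input read backwards, each shifted +12: pedal reversed is ladep. Two steps: reverse the string, then apply a Caesar shift of +12.
Applying it to filter: reverse → retlif; then shift: r+12=d, e+12=q, t+12=f, l+12=x, i+12=u, f+12=r.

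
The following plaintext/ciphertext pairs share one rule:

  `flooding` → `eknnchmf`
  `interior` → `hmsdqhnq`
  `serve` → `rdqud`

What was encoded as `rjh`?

ski

Compare letters: f→e is +25, l→k is +25, o→n is +25 — a constant shift. It's a constant shift of +25 (ROT25).
Reversing it on rjh: r−25=s, j−25=k, h−25=i.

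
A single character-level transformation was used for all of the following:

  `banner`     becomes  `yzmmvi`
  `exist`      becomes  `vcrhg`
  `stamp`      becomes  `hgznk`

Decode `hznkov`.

sample

Each letter is replaced by its mirror in the alphabet: a↔z, b↔y, c↔x, and so on (the Atbash cipher).
Reversing it on hznkov: h↔s, z↔a, n↔m, k↔p, o↔l, v↔e.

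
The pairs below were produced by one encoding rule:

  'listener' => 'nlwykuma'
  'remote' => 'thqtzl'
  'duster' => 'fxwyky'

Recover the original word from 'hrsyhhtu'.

football

In listener: l→n is +2, i→l is +3, s→w is +4, t→y is +5 — the shift increases by 1 each position. The shift increases by 1 at each position, starting from +2: 2, 3, 4, ….
Reversing it on hrsyhhtu: h−2=f, r−3=o, s−4=o, y−5=t, h−6=b, h−7=a, t−8=l, u−9=l.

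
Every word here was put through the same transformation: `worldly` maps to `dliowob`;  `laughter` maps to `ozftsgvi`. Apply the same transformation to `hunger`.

Each pair mirrors across the alphabet (w↔d, o↔l, r↔i): positions sum to 25. Letters are reflected about the middle of the alphabet (position → 25−position): Atbash.
For hunger: h↔s, u↔f, n↔m, g↔t, e↔v, r↔i.

sfmtvi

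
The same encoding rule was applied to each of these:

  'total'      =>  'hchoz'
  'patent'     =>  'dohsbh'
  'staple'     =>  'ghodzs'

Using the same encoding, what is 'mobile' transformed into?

Compare letters: t→h is +14, o→c is +14, t→h is +14 — a constant shift. Every letter moves 14 places later in the alphabet, wrapping around z→a.
Applying it to mobile: m+14=a, o+14=c, b+14=p, i+14=w, l+14=z, e+14=s.

acpwzs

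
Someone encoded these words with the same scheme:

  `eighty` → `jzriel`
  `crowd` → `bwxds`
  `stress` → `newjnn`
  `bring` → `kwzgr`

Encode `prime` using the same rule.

e(4)→j(9) and i(8)→z(25) fit y≡17x+19 (mod 26); the inverse of 17 mod 26 is 23. This is an affine cipher: with a=0,…,z=25, each position x becomes (17x+19) mod 26.
On prime: p(15)→17·15+19≡14=o; r(17)→17·17+19≡22=w; i(8)→17·8+19≡25=z; m(12)→17·12+19≡15=p; e(4)→17·4+19≡9=j (all mod 26).

owzpj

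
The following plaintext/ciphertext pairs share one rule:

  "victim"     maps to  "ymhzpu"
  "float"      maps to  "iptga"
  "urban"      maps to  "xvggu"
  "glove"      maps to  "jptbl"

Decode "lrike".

index

Each letter shifts forward by (position + 3), i.e. 3, 4, 5, … — the shift grows by one for each successive letter.
Decoding lrike: l−3=i, r−4=n, i−5=d, k−6=e, e−7=x.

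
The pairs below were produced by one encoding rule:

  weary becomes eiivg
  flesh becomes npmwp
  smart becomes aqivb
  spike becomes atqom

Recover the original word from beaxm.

Shifts by position in weary: pos 0: w→e (+8), pos 1: e→i (+4), pos 2: a→i (+8), pos 3: r→v (+4) — repeating every 2. It's a Vigenère-style cipher with numeric key [8,4]: position i shifts by key[i mod 2].
Decoding beaxm: b−8=t, e−4=a, a−8=s, x−4=t, m−8=e.

taste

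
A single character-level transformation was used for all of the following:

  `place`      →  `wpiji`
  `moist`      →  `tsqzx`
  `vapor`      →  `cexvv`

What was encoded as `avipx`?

trait

Shifts by position in place: pos 0: p→w (+7), pos 1: l→p (+4), pos 2: a→i (+8), pos 3: c→j (+7), pos 4: e→i (+4) — repeating every 3. A repeating key of period 3 is used — shifts +7, +4, +8 over and over.
Decoding avipx: a−7=t, v−4=r, i−8=a, p−7=i, x−4=t.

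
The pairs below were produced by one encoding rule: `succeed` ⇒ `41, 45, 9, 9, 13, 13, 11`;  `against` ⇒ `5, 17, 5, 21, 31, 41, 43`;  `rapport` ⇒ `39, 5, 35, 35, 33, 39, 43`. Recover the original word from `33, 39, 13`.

s(#19)→41 and u(#21)→45: differences scale by 2, so n = 2·pos + 3. The formula is n = 2×(alphabet index, a=1) + 3.
Reversing it on 33, 39, 13: 33→(33−3)÷2=15=o, 39→(39−3)÷2=18=r, 13→(13−3)÷2=5=e.

ore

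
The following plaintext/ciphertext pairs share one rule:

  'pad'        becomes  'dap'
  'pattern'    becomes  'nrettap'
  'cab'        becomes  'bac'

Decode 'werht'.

threw

The output letters match the input read backwards: pad reversed is dap. It's just the letters in reverse order.
Undoing it on werht: then reverse → threw.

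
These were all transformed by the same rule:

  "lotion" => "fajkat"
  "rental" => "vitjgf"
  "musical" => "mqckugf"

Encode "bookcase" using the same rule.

Treating letters as 0–25, the rule is x ↦ 7x + 6 (mod 26).
Applying it to bookcase: b(1)→7·1+6≡13=n; o(14)→7·14+6≡0=a; o(14)→7·14+6≡0=a; k(10)→7·10+6≡24=y; c(2)→7·2+6≡20=u; a(0)→7·0+6≡6=g; s(18)→7·18+6≡2=c; e(4)→7·4+6≡8=i (all mod 26).

naayugci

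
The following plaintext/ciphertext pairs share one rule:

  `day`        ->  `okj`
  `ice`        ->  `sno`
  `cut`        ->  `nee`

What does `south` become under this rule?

The shift depends on letter class: consonant d→o is +11, but vowel a→k is +10. The rule splits by letter class: vowels +10, consonants +11.
Applying it to south: s(cons)+11=d, o(vowel)+10=y, u(vowel)+10=e, t(cons)+11=e, h(cons)+11=s.

dyees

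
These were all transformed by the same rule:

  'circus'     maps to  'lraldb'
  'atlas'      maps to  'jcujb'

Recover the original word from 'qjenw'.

haven

Compare letters: c→l is +9, i→r is +9, r→a is +9 — a constant shift. Each letter is shifted forward by 9 in the alphabet (a Caesar shift of +9).
Decoding qjenw: q−9=h, j−9=a, e−9=v, n−9=e, w−9=n.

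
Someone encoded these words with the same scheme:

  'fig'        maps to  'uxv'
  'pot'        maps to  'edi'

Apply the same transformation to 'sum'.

hjb

Compare letters: f→u is +15, i→x is +15, g→v is +15 — a constant shift. This is a Caesar cipher with shift 15.
Applying it to sum: s+15=h, u+15=j, m+15=b.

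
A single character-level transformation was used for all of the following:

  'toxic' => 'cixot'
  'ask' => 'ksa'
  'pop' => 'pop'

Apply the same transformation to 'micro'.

orcim

The output letters match the input read backwards: toxic reversed is cixot. The word is simply reversed.
On micro: reverse → orcim.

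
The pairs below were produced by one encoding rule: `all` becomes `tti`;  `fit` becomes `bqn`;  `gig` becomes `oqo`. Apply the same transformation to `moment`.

The output letters match the input read backwards, each shifted +8: all reversed is lla. Read the word backwards and shift each letter +8.
Applying it to moment: reverse → tnemom; then shift: t+8=b, n+8=v, e+8=m, m+8=u, o+8=w, m+8=u.

bvmuwu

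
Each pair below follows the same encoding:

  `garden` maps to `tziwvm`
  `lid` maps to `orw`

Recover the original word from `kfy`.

pub

Letters are reflected about the middle of the alphabet (position → 25−position): Atbash.
Undoing it on kfy: k↔p, f↔u, y↔b.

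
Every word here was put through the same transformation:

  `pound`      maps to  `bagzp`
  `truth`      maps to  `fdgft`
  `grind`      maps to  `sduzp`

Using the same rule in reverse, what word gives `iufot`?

witch

Compare letters: p→b is +12, o→a is +12, u→g is +12 — a constant shift. It's a constant shift of +12 (ROT12).
Undoing it on iufot: i−12=w, u−12=i, f−12=t, o−12=c, t−12=h.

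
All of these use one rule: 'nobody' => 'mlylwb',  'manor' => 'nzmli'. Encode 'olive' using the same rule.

lorev

Each pair mirrors across the alphabet (n↔m, o↔l, b↔y): positions sum to 25. Each letter is replaced by its mirror in the alphabet: a↔z, b↔y, c↔x, and so on (the Atbash cipher).
For olive: o↔l, l↔o, i↔r, v↔e, e↔v.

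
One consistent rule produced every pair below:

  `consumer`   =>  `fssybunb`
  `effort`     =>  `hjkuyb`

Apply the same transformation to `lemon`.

oiruu

In consumer: c→f is +3, o→s is +4, n→s is +5, s→y is +6 — the shift increases by 1 each position. Letter i (0-indexed) is shifted by i+3, so successive shifts are 3, 4, 5, ….
Applying it to lemon: l+3=o, e+4=i, m+5=r, o+6=u, n+7=u.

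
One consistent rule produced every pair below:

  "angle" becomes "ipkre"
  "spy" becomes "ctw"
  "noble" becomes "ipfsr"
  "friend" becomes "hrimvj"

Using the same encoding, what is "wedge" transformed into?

The word is reversed, then every letter is shifted forward by 4.
On wedge: reverse → egdew; then shift: e+4=i, g+4=k, d+4=h, e+4=i, w+4=a.

ikhia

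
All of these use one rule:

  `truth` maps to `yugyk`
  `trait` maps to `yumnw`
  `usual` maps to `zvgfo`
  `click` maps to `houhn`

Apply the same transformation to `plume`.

Shifts by position in truth: pos 0: t→y (+5), pos 1: r→u (+3), pos 2: u→g (+12), pos 3: t→y (+5), pos 4: h→k (+3) — repeating every 3. A repeating key of period 3 is used — shifts +5, +3, +12 over and over.
On plume: p+5=u, l+3=o, u+12=g, m+5=r, e+3=h.

uogrh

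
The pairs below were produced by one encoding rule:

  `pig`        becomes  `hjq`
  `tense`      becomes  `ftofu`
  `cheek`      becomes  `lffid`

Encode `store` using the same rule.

The output letters match the input read backwards, each shifted +1: pig reversed is gip. Read the word backwards and shift each letter +1.
On store: reverse → erots; then shift: e+1=f, r+1=s, o+1=p, t+1=u, s+1=t.

fsput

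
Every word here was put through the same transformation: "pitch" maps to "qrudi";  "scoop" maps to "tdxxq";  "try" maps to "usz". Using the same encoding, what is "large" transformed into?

mjshn

The shift depends on letter class: consonant p→q is +1, but vowel i→r is +9. The rule splits by letter class: vowels +9, consonants +1.
For large: l(cons)+1=m, a(vowel)+9=j, r(cons)+1=s, g(cons)+1=h, e(vowel)+9=n.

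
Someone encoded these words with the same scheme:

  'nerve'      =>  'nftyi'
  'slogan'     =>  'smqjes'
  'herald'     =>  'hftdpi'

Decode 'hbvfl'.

hatch

In nerve: n→n is +0, e→f is +1, r→t is +2, v→y is +3 — the shift increases by 1 each position. The shift increases by 1 at each position, starting from +0: 0, 1, 2, ….
Decoding hbvfl: h−0=h, b−1=a, v−2=t, f−3=c, l−4=h.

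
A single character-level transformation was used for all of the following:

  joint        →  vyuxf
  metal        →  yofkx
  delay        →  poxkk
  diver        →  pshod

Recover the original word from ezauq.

spoke

Shifts by position in joint: pos 0: j→v (+12), pos 1: o→y (+10), pos 2: i→u (+12), pos 3: n→x (+10) — repeating every 2. The shifts repeat in a cycle of length 2: positions 0,1,… shift by +12, +10, then the pattern repeats.
Undoing it on ezauq: e−12=s, z−10=p, a−12=o, u−10=k, q−12=e.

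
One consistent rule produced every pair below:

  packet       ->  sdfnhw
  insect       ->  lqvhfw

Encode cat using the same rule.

fdw

Compare letters: p→s is +3, a→d is +3, c→f is +3 — a constant shift. This is a Caesar cipher with shift 3.
For cat: c+3=f, a+3=d, t+3=w.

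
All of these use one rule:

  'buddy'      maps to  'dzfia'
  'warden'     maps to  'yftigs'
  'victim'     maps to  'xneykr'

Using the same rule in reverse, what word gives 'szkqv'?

Shifts by position in buddy: pos 0: b→d (+2), pos 1: u→z (+5), pos 2: d→f (+2), pos 3: d→i (+5) — repeating every 2. It's a Vigenère-style cipher with numeric key [2,5]: position i shifts by key[i mod 2].
Reversing it on szkqv: s−2=q, z−5=u, k−2=i, q−5=l, v−2=t.

quilt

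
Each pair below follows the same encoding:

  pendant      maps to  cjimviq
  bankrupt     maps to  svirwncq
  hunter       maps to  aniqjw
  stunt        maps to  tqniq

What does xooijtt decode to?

p(15)→c(2) and e(4)→j(9) fit y≡23x+21 (mod 26); the inverse of 23 mod 26 is 17. Treating letters as 0–25, the rule is x ↦ 23x + 21 (mod 26).
Undoing it on xooijtt: x(23)→17·(23−21)≡8=i; o(14)→17·(14−21)≡11=l; o(14)→17·(14−21)≡11=l; i(8)→17·(8−21)≡13=n; j(9)→17·(9−21)≡4=e; t(19)→17·(19−21)≡18=s; t(19)→17·(19−21)≡18=s (all mod 26).

illness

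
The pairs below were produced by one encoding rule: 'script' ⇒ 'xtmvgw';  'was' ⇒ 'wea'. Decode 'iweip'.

The output letters match the input read backwards, each shifted +4: script reversed is tpircs. The word is reversed, then every letter is shifted forward by 4.
Undoing it on iweip: shift back: i−4=e, w−4=s, e−4=a, i−4=e, p−4=l → esael; then reverse → lease.

lease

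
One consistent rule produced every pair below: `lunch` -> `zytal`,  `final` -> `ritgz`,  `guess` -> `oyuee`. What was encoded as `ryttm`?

funny

l(11)→z(25) and u(20)→y(24) fit y≡23x+6 (mod 26); the inverse of 23 mod 26 is 17. Each letter's alphabet position (a=0..z=25) is mapped through 23·x+6 mod 26 — an affine cipher.
Undoing it on ryttm: r(17)→17·(17−6)≡5=f; y(24)→17·(24−6)≡20=u; t(19)→17·(19−6)≡13=n; t(19)→17·(19−6)≡13=n; m(12)→17·(12−6)≡24=y (all mod 26).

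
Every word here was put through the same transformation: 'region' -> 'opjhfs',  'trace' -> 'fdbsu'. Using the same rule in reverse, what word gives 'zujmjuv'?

The output letters match the input read backwards, each shifted +1: region reversed is noiger. Two steps: reverse the string, then apply a Caesar shift of +1.
Undoing it on zujmjuv: shift back: z−1=y, u−1=t, j−1=i, m−1=l, j−1=i, u−1=t, v−1=u → ytilitu; then reverse → utility.

utility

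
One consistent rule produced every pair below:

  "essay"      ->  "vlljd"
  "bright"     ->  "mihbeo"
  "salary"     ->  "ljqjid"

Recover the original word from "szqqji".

dollar

e(4)→v(21) and s(18)→l(11) fit y≡3x+9 (mod 26); the inverse of 3 mod 26 is 9. Treating letters as 0–25, the rule is x ↦ 3x + 9 (mod 26).
Reversing it on szqqji: s(18)→9·(18−9)≡3=d; z(25)→9·(25−9)≡14=o; q(16)→9·(16−9)≡11=l; q(16)→9·(16−9)≡11=l; j(9)→9·(9−9)≡0=a; i(8)→9·(8−9)≡17=r (all mod 26).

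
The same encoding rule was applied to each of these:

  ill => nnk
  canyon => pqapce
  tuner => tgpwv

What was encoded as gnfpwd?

Two steps: reverse the string, then apply a Caesar shift of +2.
Undoing it on gnfpwd: shift back: g−2=e, n−2=l, f−2=d, p−2=n, w−2=u, d−2=b → eldnub; then reverse → bundle.

bundle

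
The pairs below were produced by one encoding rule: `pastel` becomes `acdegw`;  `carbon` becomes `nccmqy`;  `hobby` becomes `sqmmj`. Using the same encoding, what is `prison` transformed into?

The shift depends on letter class: consonant p→a is +11, but vowel a→c is +2. The rule splits by letter class: vowels +2, consonants +11.
On prison: p(cons)+11=a, r(cons)+11=c, i(vowel)+2=k, s(cons)+11=d, o(vowel)+2=q, n(cons)+11=y.

ackdqy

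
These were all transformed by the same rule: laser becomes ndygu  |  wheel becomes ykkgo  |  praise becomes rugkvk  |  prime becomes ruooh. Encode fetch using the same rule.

hhzek

The shifts repeat in a cycle of length 3: positions 0,1,… shift by +2, +3, +6, then the pattern repeats.
On fetch: f+2=h, e+3=h, t+6=z, c+2=e, h+3=k.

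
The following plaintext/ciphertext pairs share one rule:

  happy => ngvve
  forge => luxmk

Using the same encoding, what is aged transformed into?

gmkj

Compare letters: h→n is +6, a→g is +6, p→v is +6 — a constant shift. It's a constant shift of +6 (ROT6).
Applying it to aged: a+6=g, g+6=m, e+6=k, d+6=j.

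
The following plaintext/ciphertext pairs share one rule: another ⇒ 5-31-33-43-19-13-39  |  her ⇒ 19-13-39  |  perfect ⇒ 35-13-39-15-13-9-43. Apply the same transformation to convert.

9-33-31-47-13-39-43

a(#1)→5 and n(#14)→31: differences scale by 2, so n = 2·pos + 3. With a=1..z=26, the number is 2·pos + 3.
On convert: c=3→9, o=15→33, n=14→31, v=22→47, e=5→13, r=18→39, t=20→43.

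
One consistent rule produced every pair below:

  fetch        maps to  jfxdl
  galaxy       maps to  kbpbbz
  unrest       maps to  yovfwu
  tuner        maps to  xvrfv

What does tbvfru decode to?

parent

A repeating key of period 2 is used — shifts +4, +1 over and over.
Undoing it on tbvfru: t−4=p, b−1=a, v−4=r, f−1=e, r−4=n, u−1=t.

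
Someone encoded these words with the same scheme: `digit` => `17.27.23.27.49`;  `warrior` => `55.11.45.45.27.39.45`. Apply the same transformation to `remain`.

d(#4)→17 and i(#9)→27: differences scale by 2, so n = 2·pos + 9. The formula is n = 2×(alphabet index, a=1) + 9.
For remain: r=18→45, e=5→19, m=13→35, a=1→11, i=9→27, n=14→37.

45.19.35.11.27.37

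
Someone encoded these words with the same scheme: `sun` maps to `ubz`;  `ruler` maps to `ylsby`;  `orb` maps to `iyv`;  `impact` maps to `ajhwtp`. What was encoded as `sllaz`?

Two steps: reverse the string, then apply a Caesar shift of +7.
Reversing it on sllaz: shift back: s−7=l, l−7=e, l−7=e, a−7=t, z−7=s → leets; then reverse → steel.

steel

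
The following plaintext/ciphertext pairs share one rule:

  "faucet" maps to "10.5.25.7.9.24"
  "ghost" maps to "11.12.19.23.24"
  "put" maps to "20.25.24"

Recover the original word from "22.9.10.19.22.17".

reform

f is letter #6 and maps to 10: an offset of 4. Each letter is replaced by its alphabet position (a=1..z=26) + 4.
Undoing it on 22.9.10.19.22.17: 22→(22−4)÷1=18=r, 9→(9−4)÷1=5=e, 10→(10−4)÷1=6=f, 19→(19−4)÷1=15=o, 22→(22−4)÷1=18=r, 17→(17−4)÷1=13=m.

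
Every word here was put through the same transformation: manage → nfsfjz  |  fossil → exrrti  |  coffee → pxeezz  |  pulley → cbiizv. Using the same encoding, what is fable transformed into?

Treating letters as 0–25, the rule is x ↦ 5x + 5 (mod 26).
Applying it to fable: f(5)→5·5+5≡4=e; a(0)→5·0+5≡5=f; b(1)→5·1+5≡10=k; l(11)→5·11+5≡8=i; e(4)→5·4+5≡25=z (all mod 26).

efkiz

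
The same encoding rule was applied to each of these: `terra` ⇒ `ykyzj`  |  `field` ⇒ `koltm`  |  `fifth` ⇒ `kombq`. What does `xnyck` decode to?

shrub

Each letter shifts forward by (position + 5), i.e. 5, 6, 7, … — the shift grows by one for each successive letter.
Undoing it on xnyck: x−5=s, n−6=h, y−7=r, c−8=u, k−9=b.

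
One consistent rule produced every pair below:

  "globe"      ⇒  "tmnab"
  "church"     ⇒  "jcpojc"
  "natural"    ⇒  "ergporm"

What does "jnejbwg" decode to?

concept

Treating letters as 0–25, the rule is x ↦ 9x + 17 (mod 26).
Decoding jnejbwg: j(9)→3·(9−17)≡2=c; n(13)→3·(13−17)≡14=o; e(4)→3·(4−17)≡13=n; j(9)→3·(9−17)≡2=c; b(1)→3·(1−17)≡4=e; w(22)→3·(22−17)≡15=p; g(6)→3·(6−17)≡19=t (all mod 26).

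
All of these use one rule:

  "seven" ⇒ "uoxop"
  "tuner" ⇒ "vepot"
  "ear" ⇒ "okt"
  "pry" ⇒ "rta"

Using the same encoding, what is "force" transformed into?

The shift depends on letter class: consonant s→u is +2, but vowel e→o is +10. Vowels shift forward by 10 and consonants shift forward by 2.
On force: f(cons)+2=h, o(vowel)+10=y, r(cons)+2=t, c(cons)+2=e, e(vowel)+10=o.

hyteo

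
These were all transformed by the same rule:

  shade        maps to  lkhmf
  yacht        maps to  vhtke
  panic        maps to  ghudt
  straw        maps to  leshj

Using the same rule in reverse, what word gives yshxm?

s(18)→l(11) and h(7)→k(10) fit y≡19x+7 (mod 26); the inverse of 19 mod 26 is 11. Treating letters as 0–25, the rule is x ↦ 19x + 7 (mod 26).
Undoing it on yshxm: y(24)→11·(24−7)≡5=f; s(18)→11·(18−7)≡17=r; h(7)→11·(7−7)≡0=a; x(23)→11·(23−7)≡20=u; m(12)→11·(12−7)≡3=d (all mod 26).

fraud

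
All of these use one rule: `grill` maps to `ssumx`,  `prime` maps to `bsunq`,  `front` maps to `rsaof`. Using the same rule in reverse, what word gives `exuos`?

swing

Shifts by position in grill: pos 0: g→s (+12), pos 1: r→s (+1), pos 2: i→u (+12), pos 3: l→m (+1) — repeating every 2. The shifts repeat in a cycle of length 2: positions 0,1,… shift by +12, +1, then the pattern repeats.
Decoding exuos: e−12=s, x−1=w, u−12=i, o−1=n, s−12=g.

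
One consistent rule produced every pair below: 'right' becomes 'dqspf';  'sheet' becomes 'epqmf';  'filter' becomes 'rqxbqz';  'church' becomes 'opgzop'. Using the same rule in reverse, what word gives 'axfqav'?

Shifts by position in right: pos 0: r→d (+12), pos 1: i→q (+8), pos 2: g→s (+12), pos 3: h→p (+8) — repeating every 2. The shifts repeat in a cycle of length 2: positions 0,1,… shift by +12, +8, then the pattern repeats.
Undoing it on axfqav: a−12=o, x−8=p, f−12=t, q−8=i, a−12=o, v−8=n.

option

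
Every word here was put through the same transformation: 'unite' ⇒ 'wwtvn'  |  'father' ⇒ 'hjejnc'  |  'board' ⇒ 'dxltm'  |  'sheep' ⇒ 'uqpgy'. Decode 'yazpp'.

Shifts by position in unite: pos 0: u→w (+2), pos 1: n→w (+9), pos 2: i→t (+11), pos 3: t→v (+2), pos 4: e→n (+9) — repeating every 3. It's a Vigenère-style cipher with numeric key [2,9,11]: position i shifts by key[i mod 3].
Decoding yazpp: y−2=w, a−9=r, z−11=o, p−2=n, p−9=g.

wrong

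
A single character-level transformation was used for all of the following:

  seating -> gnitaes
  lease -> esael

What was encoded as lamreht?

thermal

The output letters match the input read backwards: seating reversed is gnitaes. The word is simply reversed.
Reversing it on lamreht: then reverse → thermal.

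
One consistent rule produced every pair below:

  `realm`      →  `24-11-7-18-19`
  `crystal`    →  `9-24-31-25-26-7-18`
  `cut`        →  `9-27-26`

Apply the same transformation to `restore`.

24-11-25-26-21-24-11

r is letter #18 and maps to 24: an offset of 6. Letters become their 1-based position plus 6 (so a→7, b→8, …).
For restore: r=18→24, e=5→11, s=19→25, t=20→26, o=15→21, r=18→24, e=5→11.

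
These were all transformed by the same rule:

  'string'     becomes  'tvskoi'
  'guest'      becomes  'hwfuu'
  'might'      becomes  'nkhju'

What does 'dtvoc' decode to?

crumb

Shifts by position in string: pos 0: s→t (+1), pos 1: t→v (+2), pos 2: r→s (+1), pos 3: i→k (+2) — repeating every 2. A repeating key of period 2 is used — shifts +1, +2 over and over.
Undoing it on dtvoc: d−1=c, t−2=r, v−1=u, o−2=m, c−1=b.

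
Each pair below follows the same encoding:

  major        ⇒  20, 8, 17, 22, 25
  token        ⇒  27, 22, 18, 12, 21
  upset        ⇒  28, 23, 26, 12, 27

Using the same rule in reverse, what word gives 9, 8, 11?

Letters become their 1-based position plus 7 (so a→8, b→9, …).
Reversing it on 9, 8, 11: 9→(9−7)÷1=2=b, 8→(8−7)÷1=1=a, 11→(11−7)÷1=4=d.

bad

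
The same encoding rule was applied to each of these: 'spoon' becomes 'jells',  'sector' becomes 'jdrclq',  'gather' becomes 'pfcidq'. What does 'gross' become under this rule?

pqljj

s(18)→j(9) and p(15)→e(4) fit y≡19x+5 (mod 26); the inverse of 19 mod 26 is 11. Each letter's alphabet position (a=0..z=25) is mapped through 19·x+5 mod 26 — an affine cipher.
On gross: g(6)→19·6+5≡15=p; r(17)→19·17+5≡16=q; o(14)→19·14+5≡11=l; s(18)→19·18+5≡9=j; s(18)→19·18+5≡9=j (all mod 26).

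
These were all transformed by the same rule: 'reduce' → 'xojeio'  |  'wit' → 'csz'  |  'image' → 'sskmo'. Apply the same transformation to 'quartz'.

wekxzf

The shift depends on letter class: consonant r→x is +6, but vowel e→o is +10. The rule splits by letter class: vowels +10, consonants +6.
For quartz: q(cons)+6=w, u(vowel)+10=e, a(vowel)+10=k, r(cons)+6=x, t(cons)+6=z, z(cons)+6=f.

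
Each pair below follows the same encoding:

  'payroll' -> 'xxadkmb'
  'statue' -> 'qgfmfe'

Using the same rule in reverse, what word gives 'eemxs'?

glass

The word is reversed, then every letter is shifted forward by 12.
Undoing it on eemxs: shift back: e−12=s, e−12=s, m−12=a, x−12=l, s−12=g → ssalg; then reverse → glass.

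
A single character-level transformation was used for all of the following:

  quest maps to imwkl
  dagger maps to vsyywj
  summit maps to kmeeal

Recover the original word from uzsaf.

Compare letters: q→i is +18, u→m is +18, e→w is +18 — a constant shift. Each letter is shifted forward by 18 in the alphabet (a Caesar shift of +18).
Decoding uzsaf: u−18=c, z−18=h, s−18=a, a−18=i, f−18=n.

chain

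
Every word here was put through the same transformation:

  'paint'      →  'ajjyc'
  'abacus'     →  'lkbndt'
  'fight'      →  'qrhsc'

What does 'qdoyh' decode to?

funny

Shifts by position in paint: pos 0: p→a (+11), pos 1: a→j (+9), pos 2: i→j (+1), pos 3: n→y (+11), pos 4: t→c (+9) — repeating every 3. It's a Vigenère-style cipher with numeric key [11,9,1]: position i shifts by key[i mod 3].
Reversing it on qdoyh: q−11=f, d−9=u, o−1=n, y−11=n, h−9=y.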